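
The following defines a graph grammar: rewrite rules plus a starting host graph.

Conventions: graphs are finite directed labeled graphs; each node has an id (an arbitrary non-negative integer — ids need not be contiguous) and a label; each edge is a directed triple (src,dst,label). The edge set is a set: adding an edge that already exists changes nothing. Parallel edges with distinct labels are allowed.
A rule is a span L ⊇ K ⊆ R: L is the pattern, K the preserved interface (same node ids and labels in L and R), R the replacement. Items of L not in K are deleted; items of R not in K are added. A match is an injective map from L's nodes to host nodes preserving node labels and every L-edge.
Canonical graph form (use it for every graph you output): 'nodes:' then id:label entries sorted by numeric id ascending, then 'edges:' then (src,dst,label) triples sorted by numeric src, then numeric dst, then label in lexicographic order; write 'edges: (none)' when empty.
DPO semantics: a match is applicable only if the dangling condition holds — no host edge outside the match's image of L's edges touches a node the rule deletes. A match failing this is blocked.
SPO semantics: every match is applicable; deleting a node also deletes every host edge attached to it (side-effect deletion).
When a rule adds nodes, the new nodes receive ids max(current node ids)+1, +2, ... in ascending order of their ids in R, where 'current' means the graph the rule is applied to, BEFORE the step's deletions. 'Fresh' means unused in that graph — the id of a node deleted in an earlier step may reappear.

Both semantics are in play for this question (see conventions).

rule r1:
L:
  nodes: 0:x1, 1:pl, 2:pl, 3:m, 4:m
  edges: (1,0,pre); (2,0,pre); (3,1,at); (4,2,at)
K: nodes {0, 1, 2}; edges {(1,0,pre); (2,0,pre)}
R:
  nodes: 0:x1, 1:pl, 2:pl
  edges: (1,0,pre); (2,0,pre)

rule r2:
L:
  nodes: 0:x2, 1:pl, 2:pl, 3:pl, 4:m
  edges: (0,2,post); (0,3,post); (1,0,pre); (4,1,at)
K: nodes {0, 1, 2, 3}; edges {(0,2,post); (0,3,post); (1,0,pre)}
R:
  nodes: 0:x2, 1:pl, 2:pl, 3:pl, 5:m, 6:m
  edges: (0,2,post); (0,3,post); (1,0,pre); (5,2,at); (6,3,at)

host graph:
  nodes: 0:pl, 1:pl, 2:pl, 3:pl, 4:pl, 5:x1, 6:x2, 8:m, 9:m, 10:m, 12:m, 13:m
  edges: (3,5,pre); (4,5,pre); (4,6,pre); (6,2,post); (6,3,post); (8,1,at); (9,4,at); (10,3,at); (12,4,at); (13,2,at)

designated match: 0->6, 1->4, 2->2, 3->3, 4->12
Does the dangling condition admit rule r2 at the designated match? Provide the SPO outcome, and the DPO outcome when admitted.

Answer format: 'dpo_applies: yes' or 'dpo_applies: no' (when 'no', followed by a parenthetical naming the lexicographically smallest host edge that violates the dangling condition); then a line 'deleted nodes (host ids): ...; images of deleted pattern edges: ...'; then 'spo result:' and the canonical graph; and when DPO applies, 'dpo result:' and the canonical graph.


dpo_applies: yes
deleted nodes (host ids): 12; images of deleted pattern edges: (12,4,at)
spo result:
nodes: 0:pl, 1:pl, 2:pl, 3:pl, 4:pl, 5:x1, 6:x2, 8:m, 9:m, 10:m, 13:m, 14:m, 15:m
edges: (3,5,pre); (4,5,pre); (4,6,pre); (6,2,post); (6,3,post); (8,1,at); (9,4,at); (10,3,at); (13,2,at); (14,2,at); (15,3,at)
dpo result:
nodes: 0:pl, 1:pl, 2:pl, 3:pl, 4:pl, 5:x1, 6:x2, 8:m, 9:m, 10:m, 13:m, 14:m, 15:m
edges: (3,5,pre); (4,5,pre); (4,6,pre); (6,2,post); (6,3,post); (8,1,at); (9,4,at); (10,3,at); (13,2,at); (14,2,at); (15,3,at)


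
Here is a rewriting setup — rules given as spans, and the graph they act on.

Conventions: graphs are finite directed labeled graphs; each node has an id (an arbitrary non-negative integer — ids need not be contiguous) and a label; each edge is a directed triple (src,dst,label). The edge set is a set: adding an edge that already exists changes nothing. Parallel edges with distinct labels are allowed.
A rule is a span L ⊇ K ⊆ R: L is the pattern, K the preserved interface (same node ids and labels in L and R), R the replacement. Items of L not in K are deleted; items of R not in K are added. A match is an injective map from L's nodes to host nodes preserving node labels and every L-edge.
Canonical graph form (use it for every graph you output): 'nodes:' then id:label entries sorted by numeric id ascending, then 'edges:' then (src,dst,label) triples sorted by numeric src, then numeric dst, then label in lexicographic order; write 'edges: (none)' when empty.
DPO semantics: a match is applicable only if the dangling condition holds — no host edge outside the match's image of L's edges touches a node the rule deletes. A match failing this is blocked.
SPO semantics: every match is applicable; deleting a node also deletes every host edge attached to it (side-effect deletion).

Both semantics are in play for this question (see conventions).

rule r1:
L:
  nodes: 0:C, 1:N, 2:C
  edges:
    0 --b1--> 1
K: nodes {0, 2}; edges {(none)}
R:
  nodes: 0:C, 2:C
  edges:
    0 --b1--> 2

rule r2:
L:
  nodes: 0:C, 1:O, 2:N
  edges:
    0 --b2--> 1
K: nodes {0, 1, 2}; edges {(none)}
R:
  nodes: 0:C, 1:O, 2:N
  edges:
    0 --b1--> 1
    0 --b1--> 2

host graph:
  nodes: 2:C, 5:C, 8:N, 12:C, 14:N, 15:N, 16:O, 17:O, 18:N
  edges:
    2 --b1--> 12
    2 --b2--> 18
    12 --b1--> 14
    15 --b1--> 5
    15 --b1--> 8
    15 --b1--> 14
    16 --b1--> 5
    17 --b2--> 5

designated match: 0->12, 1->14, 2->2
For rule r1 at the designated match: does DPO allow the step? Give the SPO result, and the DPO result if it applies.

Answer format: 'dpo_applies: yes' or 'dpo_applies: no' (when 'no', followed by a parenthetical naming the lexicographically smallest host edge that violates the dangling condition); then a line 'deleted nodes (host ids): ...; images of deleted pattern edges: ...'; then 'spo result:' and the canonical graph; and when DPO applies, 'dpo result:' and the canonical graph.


dpo_applies: no
(the rule deletes node 14, which keeps host edge (15,14,b1) outside the match image — the dangling condition fails, DPO blocks; SPO proceeds and side-deletes such edges)
deleted nodes (host ids): 14; images of deleted pattern edges: (12,14,b1)
spo result:
nodes: 2:C, 5:C, 8:N, 12:C, 15:N, 16:O, 17:O, 18:N
edges: (2,12,b1); (2,18,b2); (12,2,b1); (15,5,b1); (15,8,b1); (16,5,b1); (17,5,b2)


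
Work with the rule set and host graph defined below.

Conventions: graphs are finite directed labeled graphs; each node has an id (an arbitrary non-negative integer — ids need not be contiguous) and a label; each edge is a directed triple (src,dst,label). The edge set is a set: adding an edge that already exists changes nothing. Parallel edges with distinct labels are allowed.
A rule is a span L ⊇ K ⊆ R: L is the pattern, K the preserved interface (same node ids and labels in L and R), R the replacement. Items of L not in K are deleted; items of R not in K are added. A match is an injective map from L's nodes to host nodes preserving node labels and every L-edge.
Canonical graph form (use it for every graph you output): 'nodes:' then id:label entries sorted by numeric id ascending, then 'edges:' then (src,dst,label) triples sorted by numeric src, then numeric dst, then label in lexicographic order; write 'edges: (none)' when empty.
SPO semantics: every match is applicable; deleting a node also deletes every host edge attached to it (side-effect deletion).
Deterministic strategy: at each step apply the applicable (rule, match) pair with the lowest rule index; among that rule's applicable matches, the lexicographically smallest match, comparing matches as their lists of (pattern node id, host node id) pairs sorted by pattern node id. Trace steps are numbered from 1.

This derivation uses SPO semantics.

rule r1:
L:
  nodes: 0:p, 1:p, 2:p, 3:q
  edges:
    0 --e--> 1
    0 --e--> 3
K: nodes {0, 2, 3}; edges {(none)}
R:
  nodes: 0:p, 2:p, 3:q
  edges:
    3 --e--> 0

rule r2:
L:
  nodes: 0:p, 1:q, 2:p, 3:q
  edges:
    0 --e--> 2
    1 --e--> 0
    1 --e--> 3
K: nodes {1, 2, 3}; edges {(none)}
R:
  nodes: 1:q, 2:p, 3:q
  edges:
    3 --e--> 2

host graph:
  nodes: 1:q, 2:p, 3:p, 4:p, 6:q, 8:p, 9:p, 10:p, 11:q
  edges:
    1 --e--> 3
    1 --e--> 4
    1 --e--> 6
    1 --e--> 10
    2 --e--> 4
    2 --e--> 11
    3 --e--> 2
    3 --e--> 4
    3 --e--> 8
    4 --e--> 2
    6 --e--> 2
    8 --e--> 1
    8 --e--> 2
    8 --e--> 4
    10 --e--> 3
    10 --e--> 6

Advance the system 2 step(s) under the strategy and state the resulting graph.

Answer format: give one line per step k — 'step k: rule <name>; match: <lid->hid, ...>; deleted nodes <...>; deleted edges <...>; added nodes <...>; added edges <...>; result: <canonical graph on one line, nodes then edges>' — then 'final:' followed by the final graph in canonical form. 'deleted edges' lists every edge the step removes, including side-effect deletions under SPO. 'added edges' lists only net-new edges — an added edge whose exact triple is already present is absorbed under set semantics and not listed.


step 1: rule r1; match: 0->2, 1->4, 2->3, 3->11; deleted nodes 4; deleted edges (1,4,e); (2,4,e); (2,11,e); (3,4,e); (4,2,e); (8,4,e); added nodes (none); added edges (11,2,e); result: nodes: 1:q, 2:p, 3:p, 6:q, 8:p, 9:p, 10:p, 11:q edges: (1,3,e); (1,6,e); (1,10,e); (3,2,e); (3,8,e); (6,2,e); (8,1,e); (8,2,e); (10,3,e); (10,6,e); (11,2,e)
step 2: rule r1; match: 0->8, 1->2, 2->3, 3->1; deleted nodes 2; deleted edges (3,2,e); (6,2,e); (8,1,e); (8,2,e); (11,2,e); added nodes (none); added edges (1,8,e); result: nodes: 1:q, 3:p, 6:q, 8:p, 9:p, 10:p, 11:q edges: (1,3,e); (1,6,e); (1,8,e); (1,10,e); (3,8,e); (10,3,e); (10,6,e)
final:
nodes: 1:q, 3:p, 6:q, 8:p, 9:p, 10:p, 11:q
edges: (1,3,e); (1,6,e); (1,8,e); (1,10,e); (3,8,e); (10,3,e); (10,6,e)


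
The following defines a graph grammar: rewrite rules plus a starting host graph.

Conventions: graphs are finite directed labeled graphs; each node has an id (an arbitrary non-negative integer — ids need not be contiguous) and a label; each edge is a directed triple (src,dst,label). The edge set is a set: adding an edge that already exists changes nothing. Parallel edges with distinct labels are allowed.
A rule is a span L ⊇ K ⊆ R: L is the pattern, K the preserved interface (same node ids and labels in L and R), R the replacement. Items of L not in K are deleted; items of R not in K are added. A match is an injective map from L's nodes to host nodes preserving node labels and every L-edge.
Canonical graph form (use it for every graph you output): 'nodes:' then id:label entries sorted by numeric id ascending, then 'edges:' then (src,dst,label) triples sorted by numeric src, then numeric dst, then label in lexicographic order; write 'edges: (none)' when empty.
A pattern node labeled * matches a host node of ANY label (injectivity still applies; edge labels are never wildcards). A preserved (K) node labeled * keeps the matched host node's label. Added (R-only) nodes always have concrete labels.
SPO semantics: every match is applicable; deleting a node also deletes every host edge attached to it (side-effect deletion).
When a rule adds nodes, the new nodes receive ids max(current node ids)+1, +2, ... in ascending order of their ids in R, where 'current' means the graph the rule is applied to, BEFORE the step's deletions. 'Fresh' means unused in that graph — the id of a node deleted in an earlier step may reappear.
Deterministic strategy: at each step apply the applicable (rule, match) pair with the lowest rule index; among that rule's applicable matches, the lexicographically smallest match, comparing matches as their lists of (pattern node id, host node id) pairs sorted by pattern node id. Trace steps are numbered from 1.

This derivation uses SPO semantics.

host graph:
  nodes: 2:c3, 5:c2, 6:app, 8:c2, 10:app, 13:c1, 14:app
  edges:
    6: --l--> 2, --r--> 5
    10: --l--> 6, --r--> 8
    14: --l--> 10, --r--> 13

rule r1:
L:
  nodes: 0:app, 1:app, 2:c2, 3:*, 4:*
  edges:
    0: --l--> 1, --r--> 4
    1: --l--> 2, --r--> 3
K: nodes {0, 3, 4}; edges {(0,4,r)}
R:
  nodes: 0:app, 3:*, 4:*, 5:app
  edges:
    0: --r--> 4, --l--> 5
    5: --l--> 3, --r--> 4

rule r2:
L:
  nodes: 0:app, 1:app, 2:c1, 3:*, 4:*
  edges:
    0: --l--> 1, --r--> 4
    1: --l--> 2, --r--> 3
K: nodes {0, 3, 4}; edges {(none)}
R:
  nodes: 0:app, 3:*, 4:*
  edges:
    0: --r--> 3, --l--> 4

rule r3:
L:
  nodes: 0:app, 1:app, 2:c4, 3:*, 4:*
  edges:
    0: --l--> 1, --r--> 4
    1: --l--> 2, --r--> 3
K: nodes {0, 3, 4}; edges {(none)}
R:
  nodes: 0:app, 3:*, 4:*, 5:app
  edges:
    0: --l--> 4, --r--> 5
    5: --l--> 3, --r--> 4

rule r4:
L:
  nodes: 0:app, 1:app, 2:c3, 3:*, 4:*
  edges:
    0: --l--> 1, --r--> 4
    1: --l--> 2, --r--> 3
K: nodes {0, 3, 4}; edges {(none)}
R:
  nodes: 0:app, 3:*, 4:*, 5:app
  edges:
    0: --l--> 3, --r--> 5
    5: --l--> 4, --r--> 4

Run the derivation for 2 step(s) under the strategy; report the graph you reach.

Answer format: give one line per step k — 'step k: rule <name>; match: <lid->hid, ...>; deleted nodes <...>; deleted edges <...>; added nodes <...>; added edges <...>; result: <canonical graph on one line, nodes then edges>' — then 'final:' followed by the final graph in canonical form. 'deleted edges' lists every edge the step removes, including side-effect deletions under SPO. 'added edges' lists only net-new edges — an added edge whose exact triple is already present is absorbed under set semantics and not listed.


step 1: rule r4; match: 0->10, 1->6, 2->2, 3->5, 4->8; deleted nodes 2, 6; deleted edges (6,2,l); (6,5,r); (10,6,l); (10,8,r); added nodes 15; added edges (10,5,l); (10,15,r); (15,8,l); (15,8,r); result: nodes: 5:c2, 8:c2, 10:app, 13:c1, 14:app, 15:app edges: (10,5,l); (10,15,r); (14,10,l); (14,13,r); (15,8,l); (15,8,r)
step 2: rule r1; match: 0->14, 1->10, 2->5, 3->15, 4->13; deleted nodes 5, 10; deleted edges (10,5,l); (10,15,r); (14,10,l); added nodes 16; added edges (14,16,l); (16,13,r); (16,15,l); result: nodes: 8:c2, 13:c1, 14:app, 15:app, 16:app edges: (14,13,r); (14,16,l); (15,8,l); (15,8,r); (16,13,r); (16,15,l)
final:
nodes: 8:c2, 13:c1, 14:app, 15:app, 16:app
edges: (14,13,r); (14,16,l); (15,8,l); (15,8,r); (16,13,r); (16,15,l)


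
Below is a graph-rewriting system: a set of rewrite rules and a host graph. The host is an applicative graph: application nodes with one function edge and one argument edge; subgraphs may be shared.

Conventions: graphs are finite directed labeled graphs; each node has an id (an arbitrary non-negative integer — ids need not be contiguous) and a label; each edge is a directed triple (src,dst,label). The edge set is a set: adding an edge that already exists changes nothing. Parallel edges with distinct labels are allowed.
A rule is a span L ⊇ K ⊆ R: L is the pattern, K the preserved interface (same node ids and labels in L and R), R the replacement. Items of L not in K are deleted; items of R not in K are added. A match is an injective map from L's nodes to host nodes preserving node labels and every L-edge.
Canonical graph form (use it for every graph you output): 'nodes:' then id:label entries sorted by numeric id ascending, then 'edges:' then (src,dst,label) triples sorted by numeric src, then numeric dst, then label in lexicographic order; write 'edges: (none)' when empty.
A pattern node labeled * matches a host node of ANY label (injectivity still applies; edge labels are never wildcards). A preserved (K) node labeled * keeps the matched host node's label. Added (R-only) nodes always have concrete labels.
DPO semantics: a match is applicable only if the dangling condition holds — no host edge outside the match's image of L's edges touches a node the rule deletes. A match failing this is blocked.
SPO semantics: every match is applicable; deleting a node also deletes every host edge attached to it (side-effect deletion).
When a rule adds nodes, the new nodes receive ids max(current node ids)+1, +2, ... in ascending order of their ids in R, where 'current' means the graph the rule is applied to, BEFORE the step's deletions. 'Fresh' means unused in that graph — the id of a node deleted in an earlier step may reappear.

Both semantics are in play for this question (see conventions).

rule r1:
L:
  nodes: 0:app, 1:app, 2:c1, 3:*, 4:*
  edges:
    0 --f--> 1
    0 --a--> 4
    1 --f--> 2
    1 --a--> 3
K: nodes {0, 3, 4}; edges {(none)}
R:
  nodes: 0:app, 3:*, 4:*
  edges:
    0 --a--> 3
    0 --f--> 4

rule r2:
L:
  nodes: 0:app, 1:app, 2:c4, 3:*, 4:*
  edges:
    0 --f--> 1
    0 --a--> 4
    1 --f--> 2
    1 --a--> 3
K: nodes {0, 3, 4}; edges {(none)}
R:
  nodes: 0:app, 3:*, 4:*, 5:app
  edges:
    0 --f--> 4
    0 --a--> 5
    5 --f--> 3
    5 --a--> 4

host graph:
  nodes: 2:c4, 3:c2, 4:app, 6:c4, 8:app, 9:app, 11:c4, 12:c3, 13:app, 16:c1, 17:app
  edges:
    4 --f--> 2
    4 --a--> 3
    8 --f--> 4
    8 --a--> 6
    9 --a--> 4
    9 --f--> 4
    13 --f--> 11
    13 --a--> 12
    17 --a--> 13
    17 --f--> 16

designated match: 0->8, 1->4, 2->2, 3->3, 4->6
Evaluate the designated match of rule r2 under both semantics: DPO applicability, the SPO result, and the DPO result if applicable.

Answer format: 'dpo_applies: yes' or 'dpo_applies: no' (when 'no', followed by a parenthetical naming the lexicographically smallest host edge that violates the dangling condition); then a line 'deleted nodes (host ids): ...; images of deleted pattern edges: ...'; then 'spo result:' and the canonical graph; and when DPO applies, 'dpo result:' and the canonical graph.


dpo_applies: no
(the rule deletes node 4, which keeps host edge (9,4,a) outside the match image — the dangling condition fails, DPO blocks; SPO proceeds and side-deletes such edges)
deleted nodes (host ids): 2, 4; images of deleted pattern edges: (4,2,f); (4,3,a); (8,4,f); (8,6,a)
spo result:
nodes: 3:c2, 6:c4, 8:app, 9:app, 11:c4, 12:c3, 13:app, 16:c1, 17:app, 18:app
edges: (8,6,f); (8,18,a); (13,11,f); (13,12,a); (17,13,a); (17,16,f); (18,3,f); (18,6,a)


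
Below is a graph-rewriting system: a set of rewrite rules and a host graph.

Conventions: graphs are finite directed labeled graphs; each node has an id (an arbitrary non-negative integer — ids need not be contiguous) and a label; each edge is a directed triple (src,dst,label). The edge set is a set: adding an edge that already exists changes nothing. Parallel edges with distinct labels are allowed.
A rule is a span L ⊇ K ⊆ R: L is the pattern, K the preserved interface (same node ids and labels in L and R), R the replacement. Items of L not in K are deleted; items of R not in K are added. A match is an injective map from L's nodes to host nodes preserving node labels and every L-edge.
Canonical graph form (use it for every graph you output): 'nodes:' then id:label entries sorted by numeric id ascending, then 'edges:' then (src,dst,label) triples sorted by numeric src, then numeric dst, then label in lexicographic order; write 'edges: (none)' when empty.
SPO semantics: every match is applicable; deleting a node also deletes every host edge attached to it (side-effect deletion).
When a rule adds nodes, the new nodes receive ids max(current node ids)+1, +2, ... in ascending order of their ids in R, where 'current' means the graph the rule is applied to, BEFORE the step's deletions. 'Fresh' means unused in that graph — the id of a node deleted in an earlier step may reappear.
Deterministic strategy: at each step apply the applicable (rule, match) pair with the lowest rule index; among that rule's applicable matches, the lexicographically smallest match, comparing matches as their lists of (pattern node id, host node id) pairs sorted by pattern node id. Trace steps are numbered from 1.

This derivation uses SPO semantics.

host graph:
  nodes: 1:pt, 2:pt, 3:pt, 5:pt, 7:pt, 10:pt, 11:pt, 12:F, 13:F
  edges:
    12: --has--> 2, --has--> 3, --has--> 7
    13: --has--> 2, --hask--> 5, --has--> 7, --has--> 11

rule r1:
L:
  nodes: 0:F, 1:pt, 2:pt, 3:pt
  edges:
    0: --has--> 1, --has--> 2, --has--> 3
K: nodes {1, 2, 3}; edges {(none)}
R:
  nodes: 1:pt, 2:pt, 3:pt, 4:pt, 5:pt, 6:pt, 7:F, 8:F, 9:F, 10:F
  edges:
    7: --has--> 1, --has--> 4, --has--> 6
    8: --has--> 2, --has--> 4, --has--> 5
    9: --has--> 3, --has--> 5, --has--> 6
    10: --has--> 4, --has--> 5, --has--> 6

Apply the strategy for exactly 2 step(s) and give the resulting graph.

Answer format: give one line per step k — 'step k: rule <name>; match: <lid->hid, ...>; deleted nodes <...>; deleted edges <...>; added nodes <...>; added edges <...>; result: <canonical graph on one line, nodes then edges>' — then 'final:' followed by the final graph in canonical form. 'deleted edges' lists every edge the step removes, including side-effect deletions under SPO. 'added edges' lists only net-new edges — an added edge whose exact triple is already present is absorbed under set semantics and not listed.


step 1: rule r1; match: 0->12, 1->2, 2->3, 3->7; deleted nodes 12; deleted edges (12,2,has); (12,3,has); (12,7,has); added nodes 14, 15, 16, 17, 18, 19, 20; added edges (17,2,has); (17,14,has); (17,16,has); (18,3,has); (18,14,has); (18,15,has); (19,7,has); (19,15,has); (19,16,has); (20,14,has); (20,15,has); (20,16,has); result: nodes: 1:pt, 2:pt, 3:pt, 5:pt, 7:pt, 10:pt, 11:pt, 13:F, 14:pt, 15:pt, 16:pt, 17:F, 18:F, 19:F, 20:F edges: (13,2,has); (13,5,hask); (13,7,has); (13,11,has); (17,2,has); (17,14,has); (17,16,has); (18,3,has); (18,14,has); (18,15,has); (19,7,has); (19,15,has); (19,16,has); (20,14,has); (20,15,has); (20,16,has)
step 2: rule r1; match: 0->13, 1->2, 2->7, 3->11; deleted nodes 13; deleted edges (13,2,has); (13,5,hask); (13,7,has); (13,11,has); added nodes 21, 22, 23, 24, 25, 26, 27; added edges (24,2,has); (24,21,has); (24,23,has); (25,7,has); (25,21,has); (25,22,has); (26,11,has); (26,22,has); (26,23,has); (27,21,has); (27,22,has); (27,23,has); result: nodes: 1:pt, 2:pt, 3:pt, 5:pt, 7:pt, 10:pt, 11:pt, 14:pt, 15:pt, 16:pt, 17:F, 18:F, 19:F, 20:F, 21:pt, 22:pt, 23:pt, 24:F, 25:F, 26:F, 27:F edges: (17,2,has); (17,14,has); (17,16,has); (18,3,has); (18,14,has); (18,15,has); (19,7,has); (19,15,has); (19,16,has); (20,14,has); (20,15,has); (20,16,has); (24,2,has); (24,21,has); (24,23,has); (25,7,has); (25,21,has); (25,22,has); (26,11,has); (26,22,has); (26,23,has); (27,21,has); (27,22,has); (27,23,has)
final:
nodes: 1:pt, 2:pt, 3:pt, 5:pt, 7:pt, 10:pt, 11:pt, 14:pt, 15:pt, 16:pt, 17:F, 18:F, 19:F, 20:F, 21:pt, 22:pt, 23:pt, 24:F, 25:F, 26:F, 27:F
edges: (17,2,has); (17,14,has); (17,16,has); (18,3,has); (18,14,has); (18,15,has); (19,7,has); (19,15,has); (19,16,has); (20,14,has); (20,15,has); (20,16,has); (24,2,has); (24,21,has); (24,23,has); (25,7,has); (25,21,has); (25,22,has); (26,11,has); (26,22,has); (26,23,has); (27,21,has); (27,22,has); (27,23,has)


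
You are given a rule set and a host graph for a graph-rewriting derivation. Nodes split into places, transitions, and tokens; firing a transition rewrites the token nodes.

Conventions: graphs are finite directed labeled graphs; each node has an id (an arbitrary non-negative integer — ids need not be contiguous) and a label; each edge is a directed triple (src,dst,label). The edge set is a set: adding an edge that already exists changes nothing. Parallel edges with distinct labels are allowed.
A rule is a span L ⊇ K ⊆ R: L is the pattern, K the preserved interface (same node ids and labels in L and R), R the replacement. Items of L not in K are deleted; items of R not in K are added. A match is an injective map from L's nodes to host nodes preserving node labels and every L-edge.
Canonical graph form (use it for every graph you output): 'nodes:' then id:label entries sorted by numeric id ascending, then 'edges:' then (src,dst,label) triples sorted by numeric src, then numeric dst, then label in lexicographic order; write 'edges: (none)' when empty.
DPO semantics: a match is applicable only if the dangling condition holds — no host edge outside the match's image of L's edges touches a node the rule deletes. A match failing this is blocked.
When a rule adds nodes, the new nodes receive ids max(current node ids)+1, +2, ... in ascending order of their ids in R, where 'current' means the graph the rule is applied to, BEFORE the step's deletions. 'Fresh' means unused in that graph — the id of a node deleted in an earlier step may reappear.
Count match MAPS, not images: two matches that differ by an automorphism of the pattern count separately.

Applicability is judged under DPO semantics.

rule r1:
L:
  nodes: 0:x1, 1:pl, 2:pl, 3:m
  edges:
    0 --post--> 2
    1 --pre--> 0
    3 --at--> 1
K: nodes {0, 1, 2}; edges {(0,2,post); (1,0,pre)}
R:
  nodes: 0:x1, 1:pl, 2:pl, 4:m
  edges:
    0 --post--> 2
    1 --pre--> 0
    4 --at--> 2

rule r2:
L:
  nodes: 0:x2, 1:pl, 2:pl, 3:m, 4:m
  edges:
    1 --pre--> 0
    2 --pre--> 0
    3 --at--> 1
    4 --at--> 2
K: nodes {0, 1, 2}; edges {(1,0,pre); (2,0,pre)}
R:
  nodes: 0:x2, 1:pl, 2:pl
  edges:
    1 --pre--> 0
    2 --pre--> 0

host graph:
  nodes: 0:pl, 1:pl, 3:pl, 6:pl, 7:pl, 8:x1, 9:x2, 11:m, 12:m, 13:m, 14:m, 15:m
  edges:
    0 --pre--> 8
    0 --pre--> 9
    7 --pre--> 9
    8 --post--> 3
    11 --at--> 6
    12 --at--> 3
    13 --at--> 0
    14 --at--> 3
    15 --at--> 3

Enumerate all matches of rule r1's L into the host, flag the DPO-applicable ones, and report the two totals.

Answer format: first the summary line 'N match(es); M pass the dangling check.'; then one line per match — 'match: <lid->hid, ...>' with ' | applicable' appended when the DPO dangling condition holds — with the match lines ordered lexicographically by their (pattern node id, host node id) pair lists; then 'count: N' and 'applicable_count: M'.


1 match(es); 1 pass the dangling check.
match: 0->8, 1->0, 2->3, 3->13 | applicable
count: 1
applicable_count: 1


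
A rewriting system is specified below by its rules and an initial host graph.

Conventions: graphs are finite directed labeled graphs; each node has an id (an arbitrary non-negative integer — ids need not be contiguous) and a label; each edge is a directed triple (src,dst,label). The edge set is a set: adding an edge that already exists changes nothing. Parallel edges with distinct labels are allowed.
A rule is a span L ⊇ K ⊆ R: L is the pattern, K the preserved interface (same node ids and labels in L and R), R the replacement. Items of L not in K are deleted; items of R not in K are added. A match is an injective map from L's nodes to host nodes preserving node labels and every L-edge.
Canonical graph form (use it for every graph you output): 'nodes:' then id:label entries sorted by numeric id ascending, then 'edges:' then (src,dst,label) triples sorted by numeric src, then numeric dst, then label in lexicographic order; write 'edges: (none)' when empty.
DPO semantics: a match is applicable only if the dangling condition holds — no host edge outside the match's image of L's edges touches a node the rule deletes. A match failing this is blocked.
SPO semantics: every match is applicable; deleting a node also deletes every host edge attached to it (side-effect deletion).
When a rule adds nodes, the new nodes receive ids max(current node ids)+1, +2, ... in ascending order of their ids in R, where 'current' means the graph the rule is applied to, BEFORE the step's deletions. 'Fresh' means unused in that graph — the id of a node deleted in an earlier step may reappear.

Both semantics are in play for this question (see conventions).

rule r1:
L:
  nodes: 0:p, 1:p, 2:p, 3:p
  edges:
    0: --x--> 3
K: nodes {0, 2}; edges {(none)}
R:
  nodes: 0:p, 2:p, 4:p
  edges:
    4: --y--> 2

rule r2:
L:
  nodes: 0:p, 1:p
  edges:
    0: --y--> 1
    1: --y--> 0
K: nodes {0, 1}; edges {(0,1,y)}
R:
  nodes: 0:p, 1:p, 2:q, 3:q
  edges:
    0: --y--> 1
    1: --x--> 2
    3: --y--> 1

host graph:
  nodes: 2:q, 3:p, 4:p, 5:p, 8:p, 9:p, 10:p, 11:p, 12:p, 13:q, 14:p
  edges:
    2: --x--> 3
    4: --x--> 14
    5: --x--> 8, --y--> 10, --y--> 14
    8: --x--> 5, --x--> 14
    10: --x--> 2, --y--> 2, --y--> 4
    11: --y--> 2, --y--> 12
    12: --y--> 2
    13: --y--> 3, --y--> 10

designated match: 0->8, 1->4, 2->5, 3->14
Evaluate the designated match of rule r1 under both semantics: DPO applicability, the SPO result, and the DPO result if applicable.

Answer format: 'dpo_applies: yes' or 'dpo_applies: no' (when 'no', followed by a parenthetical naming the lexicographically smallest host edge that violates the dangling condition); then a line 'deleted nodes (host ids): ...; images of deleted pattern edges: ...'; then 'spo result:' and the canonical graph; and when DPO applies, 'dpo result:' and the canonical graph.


dpo_applies: no
(the rule deletes node 4, which keeps host edge (4,14,x) outside the match image — the dangling condition fails, DPO blocks; SPO proceeds and side-deletes such edges)
deleted nodes (host ids): 4, 14; images of deleted pattern edges: (8,14,x)
spo result:
nodes: 2:q, 3:p, 5:p, 8:p, 9:p, 10:p, 11:p, 12:p, 13:q, 15:p
edges: (2,3,x); (5,8,x); (5,10,y); (8,5,x); (10,2,x); (10,2,y); (11,2,y); (11,12,y); (12,2,y); (13,3,y); (13,10,y); (15,5,y)


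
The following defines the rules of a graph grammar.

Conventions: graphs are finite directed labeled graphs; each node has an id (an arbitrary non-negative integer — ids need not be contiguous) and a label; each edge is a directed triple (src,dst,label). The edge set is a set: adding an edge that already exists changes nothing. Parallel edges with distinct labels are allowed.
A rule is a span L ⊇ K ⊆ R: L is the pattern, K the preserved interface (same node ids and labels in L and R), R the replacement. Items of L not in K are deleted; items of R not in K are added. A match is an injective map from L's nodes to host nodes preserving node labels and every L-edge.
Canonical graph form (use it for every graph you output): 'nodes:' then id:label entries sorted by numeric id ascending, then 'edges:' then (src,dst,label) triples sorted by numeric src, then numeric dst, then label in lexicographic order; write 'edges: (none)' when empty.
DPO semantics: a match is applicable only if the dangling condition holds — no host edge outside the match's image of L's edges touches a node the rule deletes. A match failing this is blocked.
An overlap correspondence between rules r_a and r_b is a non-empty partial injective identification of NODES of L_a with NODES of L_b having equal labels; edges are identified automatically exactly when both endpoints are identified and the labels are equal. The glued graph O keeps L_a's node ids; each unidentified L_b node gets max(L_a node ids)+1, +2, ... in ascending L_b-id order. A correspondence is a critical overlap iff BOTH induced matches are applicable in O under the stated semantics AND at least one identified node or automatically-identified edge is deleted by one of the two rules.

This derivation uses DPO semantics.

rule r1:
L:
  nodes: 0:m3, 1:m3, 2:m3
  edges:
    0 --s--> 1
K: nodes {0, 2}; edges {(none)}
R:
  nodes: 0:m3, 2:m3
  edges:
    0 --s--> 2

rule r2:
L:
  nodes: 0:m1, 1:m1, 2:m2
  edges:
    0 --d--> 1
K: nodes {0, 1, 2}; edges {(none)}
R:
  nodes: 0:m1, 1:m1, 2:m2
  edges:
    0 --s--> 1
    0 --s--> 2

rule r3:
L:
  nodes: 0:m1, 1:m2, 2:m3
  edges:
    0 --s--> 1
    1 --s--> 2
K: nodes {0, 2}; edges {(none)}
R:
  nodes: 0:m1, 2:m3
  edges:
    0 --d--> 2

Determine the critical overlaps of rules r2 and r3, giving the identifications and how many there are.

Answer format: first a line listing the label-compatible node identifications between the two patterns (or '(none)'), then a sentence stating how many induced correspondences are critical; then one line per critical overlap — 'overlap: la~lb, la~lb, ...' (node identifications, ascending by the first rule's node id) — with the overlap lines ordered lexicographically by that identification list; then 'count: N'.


label-compatible node identifications between L(r2) and L(r3): 0~0, 1~0, 2~1
3 of the induced correspondences are critical overlaps of r2 and r3.
overlap: 0~0, 2~1
overlap: 1~0, 2~1
overlap: 2~1
count: 3


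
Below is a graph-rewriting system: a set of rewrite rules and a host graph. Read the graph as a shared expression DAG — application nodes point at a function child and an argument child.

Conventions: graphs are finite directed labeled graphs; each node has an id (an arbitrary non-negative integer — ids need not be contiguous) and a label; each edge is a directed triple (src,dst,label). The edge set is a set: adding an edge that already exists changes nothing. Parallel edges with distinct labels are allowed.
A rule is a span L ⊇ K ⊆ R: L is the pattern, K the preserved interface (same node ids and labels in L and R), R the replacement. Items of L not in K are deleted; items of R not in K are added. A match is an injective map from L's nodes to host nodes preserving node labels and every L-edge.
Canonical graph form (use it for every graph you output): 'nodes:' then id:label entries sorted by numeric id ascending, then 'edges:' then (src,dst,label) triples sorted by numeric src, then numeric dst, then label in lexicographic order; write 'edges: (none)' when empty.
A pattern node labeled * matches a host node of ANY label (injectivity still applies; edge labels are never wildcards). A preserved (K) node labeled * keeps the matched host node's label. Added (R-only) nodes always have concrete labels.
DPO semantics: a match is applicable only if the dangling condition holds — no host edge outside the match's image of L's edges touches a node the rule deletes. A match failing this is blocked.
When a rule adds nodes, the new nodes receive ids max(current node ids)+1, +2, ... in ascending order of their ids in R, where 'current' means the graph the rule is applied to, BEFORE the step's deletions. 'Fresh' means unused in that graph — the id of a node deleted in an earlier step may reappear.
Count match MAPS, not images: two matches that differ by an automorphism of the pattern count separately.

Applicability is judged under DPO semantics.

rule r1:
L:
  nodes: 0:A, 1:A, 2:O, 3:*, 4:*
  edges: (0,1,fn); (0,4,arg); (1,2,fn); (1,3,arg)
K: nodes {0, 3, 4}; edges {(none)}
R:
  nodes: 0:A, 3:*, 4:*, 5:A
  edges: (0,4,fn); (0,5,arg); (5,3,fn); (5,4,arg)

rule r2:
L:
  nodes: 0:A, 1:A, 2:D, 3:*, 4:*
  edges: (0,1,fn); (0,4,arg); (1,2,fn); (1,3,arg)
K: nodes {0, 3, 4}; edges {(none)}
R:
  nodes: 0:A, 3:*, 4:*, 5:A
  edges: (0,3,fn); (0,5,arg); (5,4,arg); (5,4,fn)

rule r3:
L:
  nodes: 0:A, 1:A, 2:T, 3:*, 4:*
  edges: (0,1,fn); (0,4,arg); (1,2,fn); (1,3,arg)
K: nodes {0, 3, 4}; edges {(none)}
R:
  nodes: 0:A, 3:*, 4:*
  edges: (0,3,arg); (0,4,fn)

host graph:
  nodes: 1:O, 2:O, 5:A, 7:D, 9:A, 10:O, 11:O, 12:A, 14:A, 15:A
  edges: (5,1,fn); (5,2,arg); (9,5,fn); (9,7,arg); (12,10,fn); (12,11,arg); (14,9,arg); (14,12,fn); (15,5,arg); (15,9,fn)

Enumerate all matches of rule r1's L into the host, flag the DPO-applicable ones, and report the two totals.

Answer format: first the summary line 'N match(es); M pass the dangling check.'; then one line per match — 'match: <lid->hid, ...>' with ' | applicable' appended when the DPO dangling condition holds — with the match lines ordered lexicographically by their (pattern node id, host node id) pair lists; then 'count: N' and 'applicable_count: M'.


2 match(es); 1 pass the dangling check.
match: 0->9, 1->5, 2->1, 3->2, 4->7
match: 0->14, 1->12, 2->10, 3->11, 4->9 | applicable
count: 2
applicable_count: 1


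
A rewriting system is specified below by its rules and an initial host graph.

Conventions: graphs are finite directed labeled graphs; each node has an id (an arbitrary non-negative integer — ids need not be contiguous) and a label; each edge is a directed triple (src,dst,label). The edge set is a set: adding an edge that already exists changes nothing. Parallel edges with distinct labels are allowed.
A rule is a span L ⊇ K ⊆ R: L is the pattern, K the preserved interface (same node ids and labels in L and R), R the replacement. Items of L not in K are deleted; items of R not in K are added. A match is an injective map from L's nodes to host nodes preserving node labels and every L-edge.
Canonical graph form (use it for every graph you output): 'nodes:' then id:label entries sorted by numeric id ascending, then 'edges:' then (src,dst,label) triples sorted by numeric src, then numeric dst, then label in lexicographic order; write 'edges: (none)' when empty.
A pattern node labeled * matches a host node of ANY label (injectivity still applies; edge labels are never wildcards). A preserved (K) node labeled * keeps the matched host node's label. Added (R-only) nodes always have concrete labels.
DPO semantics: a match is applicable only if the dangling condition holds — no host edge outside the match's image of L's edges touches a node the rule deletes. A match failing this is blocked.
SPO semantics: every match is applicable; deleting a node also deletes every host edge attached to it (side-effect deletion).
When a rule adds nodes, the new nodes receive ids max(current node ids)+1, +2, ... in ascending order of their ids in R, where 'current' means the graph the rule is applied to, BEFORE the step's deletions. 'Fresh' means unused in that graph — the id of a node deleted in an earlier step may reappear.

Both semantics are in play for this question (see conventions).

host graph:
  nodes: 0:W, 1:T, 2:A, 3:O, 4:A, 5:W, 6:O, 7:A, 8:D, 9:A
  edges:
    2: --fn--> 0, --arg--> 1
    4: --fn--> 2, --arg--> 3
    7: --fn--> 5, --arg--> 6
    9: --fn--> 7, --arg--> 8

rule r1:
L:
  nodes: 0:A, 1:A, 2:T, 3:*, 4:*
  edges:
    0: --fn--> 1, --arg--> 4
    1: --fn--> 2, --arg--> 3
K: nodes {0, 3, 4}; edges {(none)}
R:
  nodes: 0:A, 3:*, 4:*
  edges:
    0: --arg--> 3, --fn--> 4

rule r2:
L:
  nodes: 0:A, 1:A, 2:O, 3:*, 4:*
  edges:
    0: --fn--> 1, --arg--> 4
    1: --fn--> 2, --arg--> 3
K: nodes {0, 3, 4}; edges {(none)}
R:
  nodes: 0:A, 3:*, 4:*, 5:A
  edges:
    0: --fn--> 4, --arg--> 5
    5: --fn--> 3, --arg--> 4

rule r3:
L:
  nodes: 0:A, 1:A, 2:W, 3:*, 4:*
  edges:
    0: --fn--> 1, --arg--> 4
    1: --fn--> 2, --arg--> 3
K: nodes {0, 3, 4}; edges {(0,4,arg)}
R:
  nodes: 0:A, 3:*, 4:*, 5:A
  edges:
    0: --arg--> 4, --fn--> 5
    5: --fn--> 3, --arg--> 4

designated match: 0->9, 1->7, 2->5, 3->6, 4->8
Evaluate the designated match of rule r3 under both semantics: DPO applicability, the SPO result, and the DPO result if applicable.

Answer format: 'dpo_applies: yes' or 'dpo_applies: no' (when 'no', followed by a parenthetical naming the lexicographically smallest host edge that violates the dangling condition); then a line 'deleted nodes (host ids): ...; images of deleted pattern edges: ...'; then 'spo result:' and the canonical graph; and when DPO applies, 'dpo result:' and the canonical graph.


dpo_applies: yes
deleted nodes (host ids): 5, 7; images of deleted pattern edges: (7,5,fn); (7,6,arg); (9,7,fn)
spo result:
nodes: 0:W, 1:T, 2:A, 3:O, 4:A, 6:O, 8:D, 9:A, 10:A
edges: (2,0,fn); (2,1,arg); (4,2,fn); (4,3,arg); (9,8,arg); (9,10,fn); (10,6,fn); (10,8,arg)
dpo result:
nodes: 0:W, 1:T, 2:A, 3:O, 4:A, 6:O, 8:D, 9:A, 10:A
edges: (2,0,fn); (2,1,arg); (4,2,fn); (4,3,arg); (9,8,arg); (9,10,fn); (10,6,fn); (10,8,arg)


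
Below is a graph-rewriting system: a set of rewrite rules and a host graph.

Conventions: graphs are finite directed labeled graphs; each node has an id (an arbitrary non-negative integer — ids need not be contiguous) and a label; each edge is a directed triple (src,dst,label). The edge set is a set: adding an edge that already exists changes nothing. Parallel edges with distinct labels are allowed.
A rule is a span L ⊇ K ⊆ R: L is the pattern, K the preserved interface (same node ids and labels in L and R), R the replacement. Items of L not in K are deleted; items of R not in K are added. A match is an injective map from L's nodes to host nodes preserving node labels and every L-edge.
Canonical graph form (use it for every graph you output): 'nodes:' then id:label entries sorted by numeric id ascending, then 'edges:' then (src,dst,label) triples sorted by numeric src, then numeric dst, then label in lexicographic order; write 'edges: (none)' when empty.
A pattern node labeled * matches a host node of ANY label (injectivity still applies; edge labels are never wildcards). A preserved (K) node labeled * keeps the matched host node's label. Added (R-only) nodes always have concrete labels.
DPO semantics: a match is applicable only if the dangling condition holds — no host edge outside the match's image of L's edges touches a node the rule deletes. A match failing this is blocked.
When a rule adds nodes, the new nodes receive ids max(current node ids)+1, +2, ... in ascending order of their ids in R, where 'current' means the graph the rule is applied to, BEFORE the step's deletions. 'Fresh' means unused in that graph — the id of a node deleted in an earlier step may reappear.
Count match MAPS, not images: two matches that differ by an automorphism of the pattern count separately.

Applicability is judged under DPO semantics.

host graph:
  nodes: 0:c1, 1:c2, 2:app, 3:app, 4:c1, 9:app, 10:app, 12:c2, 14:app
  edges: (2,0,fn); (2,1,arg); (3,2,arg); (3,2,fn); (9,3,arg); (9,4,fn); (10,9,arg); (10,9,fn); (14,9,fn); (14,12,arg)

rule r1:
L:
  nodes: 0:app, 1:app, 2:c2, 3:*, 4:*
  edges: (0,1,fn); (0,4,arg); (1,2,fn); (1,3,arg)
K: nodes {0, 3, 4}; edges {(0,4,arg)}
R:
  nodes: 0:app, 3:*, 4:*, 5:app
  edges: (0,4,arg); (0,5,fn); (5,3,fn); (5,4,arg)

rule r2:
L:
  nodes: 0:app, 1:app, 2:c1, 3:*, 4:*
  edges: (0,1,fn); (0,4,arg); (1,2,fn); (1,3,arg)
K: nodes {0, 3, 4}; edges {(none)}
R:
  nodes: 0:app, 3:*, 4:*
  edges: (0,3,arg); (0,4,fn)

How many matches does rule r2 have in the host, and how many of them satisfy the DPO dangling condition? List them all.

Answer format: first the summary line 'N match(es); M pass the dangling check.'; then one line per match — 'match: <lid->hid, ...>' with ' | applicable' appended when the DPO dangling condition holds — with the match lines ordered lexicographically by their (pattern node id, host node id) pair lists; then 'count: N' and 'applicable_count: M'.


1 match(es); 0 pass the dangling check.
match: 0->14, 1->9, 2->4, 3->3, 4->12
count: 1
applicable_count: 0
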